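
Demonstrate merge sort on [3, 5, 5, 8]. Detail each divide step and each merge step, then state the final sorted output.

Merge sort trace:

Split: [3, 5, 5, 8] -> [3, 5] and [5, 8]
  Split: [3, 5] -> [3] and [5]
  Merge: [3] + [5] -> [3, 5]
  Split: [5, 8] -> [5] and [8]
  Merge: [5] + [8] -> [5, 8]
Merge: [3, 5] + [5, 8] -> [3, 5, 5, 8]

Final sorted array: [3, 5, 5, 8]

The merge sort proceeds by recursively splitting the array and merging sorted halves.
After all merges, the sorted array is [3, 5, 5, 8].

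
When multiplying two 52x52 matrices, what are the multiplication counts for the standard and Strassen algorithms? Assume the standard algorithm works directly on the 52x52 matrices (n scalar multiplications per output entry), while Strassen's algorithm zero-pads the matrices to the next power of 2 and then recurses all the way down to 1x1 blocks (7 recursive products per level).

Matrix multiplication for 52x52 matrices:

Strassen's algorithm requires power-of-2 dimensions. Pad 52x52 to 64x64 (next power of 2).

Standard algorithm: 52^3 = 140608 multiplications
Strassen's algorithm: 7^(log2(64)) = 7^6 = 117649 multiplications
Savings: 140608 - 117649 = 22959 multiplications

Standard: 140608 multiplications (52^3). Strassen: 117649 multiplications (7^6, after padding to 64x64). Strassen reduces 8 recursive multiplications to 7 at each level.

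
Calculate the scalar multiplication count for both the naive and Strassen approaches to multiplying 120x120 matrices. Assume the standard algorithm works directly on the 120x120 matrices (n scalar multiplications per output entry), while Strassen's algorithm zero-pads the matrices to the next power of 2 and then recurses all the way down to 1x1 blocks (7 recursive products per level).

Matrix multiplication for 120x120 matrices:

Strassen's algorithm requires power-of-2 dimensions. Pad 120x120 to 128x128 (next power of 2).

Standard algorithm: 120^3 = 1728000 multiplications
Strassen's algorithm: 7^(log2(128)) = 7^7 = 823543 multiplications
Savings: 1728000 - 823543 = 904457 multiplications

Standard: 1728000 multiplications (120^3). Strassen: 823543 multiplications (7^7, after padding to 128x128). Strassen reduces 8 recursive multiplications to 7 at each level.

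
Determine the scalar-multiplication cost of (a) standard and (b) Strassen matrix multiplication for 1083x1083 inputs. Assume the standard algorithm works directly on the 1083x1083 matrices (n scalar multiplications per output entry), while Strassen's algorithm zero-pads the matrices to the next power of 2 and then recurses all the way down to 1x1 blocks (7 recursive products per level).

Matrix multiplication for 1083x1083 matrices:

Strassen's algorithm requires power-of-2 dimensions. Pad 1083x1083 to 2048x2048 (next power of 2).

Standard algorithm: 1083^3 = 1270238787 multiplications
Strassen's algorithm: 7^(log2(2048)) = 7^11 = 1977326743 multiplications
Difference: 1270238787 - 1977326743 = -707087956 (Strassen uses MORE here due to padding overhead — for small or just-over-power-of-2 n, padding can outweigh the per-level savings)

Standard: 1270238787 multiplications (1083^3). Strassen: 1977326743 multiplications (7^11, after padding to 2048x2048). Strassen reduces 8 recursive multiplications to 7 at each level.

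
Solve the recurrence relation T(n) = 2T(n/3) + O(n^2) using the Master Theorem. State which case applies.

Master Theorem for T(n) = 2T(n/3) + O(n^2):

a = 2, b = 3, c = 2
log_b(a) = log_3(2) = 0.6309

Case 3: c = 2 > log_3(2) = 0.6309
T(n) = O(n^2) = O(n^2)

For T(n) = 2T(n/3) + O(n^2): log_3(2) = 0.6309. This is Case 3 of the Master Theorem (c > log_b(a), work dominated by root), giving O(n^2).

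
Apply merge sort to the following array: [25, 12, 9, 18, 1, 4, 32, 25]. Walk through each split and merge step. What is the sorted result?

Merge sort trace:

Split: [25, 12, 9, 18, 1, 4, 32, 25] -> [25, 12, 9, 18] and [1, 4, 32, 25]
  Split: [25, 12, 9, 18] -> [25, 12] and [9, 18]
    Split: [25, 12] -> [25] and [12]
    Merge: [25] + [12] -> [12, 25]
    Split: [9, 18] -> [9] and [18]
    Merge: [9] + [18] -> [9, 18]
  Merge: [12, 25] + [9, 18] -> [9, 12, 18, 25]
  Split: [1, 4, 32, 25] -> [1, 4] and [32, 25]
    Split: [1, 4] -> [1] and [4]
    Merge: [1] + [4] -> [1, 4]
    Split: [32, 25] -> [32] and [25]
    Merge: [32] + [25] -> [25, 32]
  Merge: [1, 4] + [25, 32] -> [1, 4, 25, 32]
Merge: [9, 12, 18, 25] + [1, 4, 25, 32] -> [1, 4, 9, 12, 18, 25, 25, 32]

Final sorted array: [1, 4, 9, 12, 18, 25, 25, 32]

The merge sort proceeds by recursively splitting the array and merging sorted halves.
After all merges, the sorted array is [1, 4, 9, 12, 18, 25, 25, 32].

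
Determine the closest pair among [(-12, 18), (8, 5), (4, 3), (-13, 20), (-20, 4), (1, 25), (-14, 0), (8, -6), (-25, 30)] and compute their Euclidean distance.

Computing all pairwise distances among 9 points:

d((-12, 18), (8, 5)) = 23.8537
d((-12, 18), (4, 3)) = 21.9317
d((-12, 18), (-13, 20)) = 2.2361 <-- minimum
d((-12, 18), (-20, 4)) = 16.1245
d((-12, 18), (1, 25)) = 14.7648
d((-12, 18), (-14, 0)) = 18.1108
d((-12, 18), (8, -6)) = 31.241
d((-12, 18), (-25, 30)) = 17.6918
d((8, 5), (4, 3)) = 4.4721
d((8, 5), (-13, 20)) = 25.807
d((8, 5), (-20, 4)) = 28.0179
d((8, 5), (1, 25)) = 21.1896
d((8, 5), (-14, 0)) = 22.561
d((8, 5), (8, -6)) = 11.0
d((8, 5), (-25, 30)) = 41.4005
d((4, 3), (-13, 20)) = 24.0416
d((4, 3), (-20, 4)) = 24.0208
d((4, 3), (1, 25)) = 22.2036
d((4, 3), (-14, 0)) = 18.2483
d((4, 3), (8, -6)) = 9.8489
d((4, 3), (-25, 30)) = 39.6232
d((-13, 20), (-20, 4)) = 17.4642
d((-13, 20), (1, 25)) = 14.8661
d((-13, 20), (-14, 0)) = 20.025
d((-13, 20), (8, -6)) = 33.4215
d((-13, 20), (-25, 30)) = 15.6205
d((-20, 4), (1, 25)) = 29.6985
d((-20, 4), (-14, 0)) = 7.2111
d((-20, 4), (8, -6)) = 29.7321
d((-20, 4), (-25, 30)) = 26.4764
d((1, 25), (-14, 0)) = 29.1548
d((1, 25), (8, -6)) = 31.7805
d((1, 25), (-25, 30)) = 26.4764
d((-14, 0), (8, -6)) = 22.8035
d((-14, 0), (-25, 30)) = 31.9531
d((8, -6), (-25, 30)) = 48.8365

Closest pair: (-12, 18) and (-13, 20) with distance 2.2361

The closest pair is (-12, 18) and (-13, 20) with Euclidean distance 2.2361. For 9 points, brute-force pairwise comparison is shown above. For large n, the divide-and-conquer algorithm (sort by x, recurse on halves, check the dividing strip) achieves O(n log n).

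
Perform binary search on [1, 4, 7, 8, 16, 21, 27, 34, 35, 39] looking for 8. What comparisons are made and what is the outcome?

Binary search for 8 in [1, 4, 7, 8, 16, 21, 27, 34, 35, 39]:

lo=0, hi=9, mid=4, arr[mid]=16 -> 16 > 8, search left half
lo=0, hi=3, mid=1, arr[mid]=4 -> 4 < 8, search right half
lo=2, hi=3, mid=2, arr[mid]=7 -> 7 < 8, search right half
lo=3, hi=3, mid=3, arr[mid]=8 -> Found target at index 3!

Binary search finds 8 at index 3 after 4 comparisons. The search repeatedly halves the search space by comparing with the middle element.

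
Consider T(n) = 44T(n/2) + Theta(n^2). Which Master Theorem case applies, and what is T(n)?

Master Theorem for T(n) = 44T(n/2) + O(n^2):

a = 44, b = 2, c = 2
log_b(a) = log_2(44) = 5.4594

Case 1: c = 2 < log_2(44) = 5.4594
T(n) = O(n^(log_2 44))

For T(n) = 44T(n/2) + O(n^2): log_2(44) = 5.4594. This is Case 1 of the Master Theorem (c < log_b(a), work dominated by leaves), giving O(n^(log_2 44)).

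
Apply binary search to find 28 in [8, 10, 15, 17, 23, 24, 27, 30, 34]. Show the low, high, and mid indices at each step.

Binary search for 28 in [8, 10, 15, 17, 23, 24, 27, 30, 34]:

lo=0, hi=8, mid=4, arr[mid]=23 -> 23 < 28, search right half
lo=5, hi=8, mid=6, arr[mid]=27 -> 27 < 28, search right half
lo=7, hi=8, mid=7, arr[mid]=30 -> 30 > 28, search left half
lo=7 > hi=6, target 28 not found

Binary search determines that 28 is not in the array after 3 comparisons. The search space was exhausted without finding the target.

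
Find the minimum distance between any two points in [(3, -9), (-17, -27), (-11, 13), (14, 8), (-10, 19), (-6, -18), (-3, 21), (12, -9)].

Computing all pairwise distances among 8 points:

d((3, -9), (-17, -27)) = 26.9072
d((3, -9), (-11, 13)) = 26.0768
d((3, -9), (14, 8)) = 20.2485
d((3, -9), (-10, 19)) = 30.8707
d((3, -9), (-6, -18)) = 12.7279
d((3, -9), (-3, 21)) = 30.5941
d((3, -9), (12, -9)) = 9.0
d((-17, -27), (-11, 13)) = 40.4475
d((-17, -27), (14, 8)) = 46.7547
d((-17, -27), (-10, 19)) = 46.5296
d((-17, -27), (-6, -18)) = 14.2127
d((-17, -27), (-3, 21)) = 50.0
d((-17, -27), (12, -9)) = 34.1321
d((-11, 13), (14, 8)) = 25.4951
d((-11, 13), (-10, 19)) = 6.0828 <-- minimum
d((-11, 13), (-6, -18)) = 31.4006
d((-11, 13), (-3, 21)) = 11.3137
d((-11, 13), (12, -9)) = 31.8277
d((14, 8), (-10, 19)) = 26.4008
d((14, 8), (-6, -18)) = 32.8024
d((14, 8), (-3, 21)) = 21.4009
d((14, 8), (12, -9)) = 17.1172
d((-10, 19), (-6, -18)) = 37.2156
d((-10, 19), (-3, 21)) = 7.2801
d((-10, 19), (12, -9)) = 35.609
d((-6, -18), (-3, 21)) = 39.1152
d((-6, -18), (12, -9)) = 20.1246
d((-3, 21), (12, -9)) = 33.541

Closest pair: (-11, 13) and (-10, 19) with distance 6.0828

The closest pair is (-11, 13) and (-10, 19) with Euclidean distance 6.0828. For 8 points, brute-force pairwise comparison is shown above. For large n, the divide-and-conquer algorithm (sort by x, recurse on halves, check the dividing strip) achieves O(n log n).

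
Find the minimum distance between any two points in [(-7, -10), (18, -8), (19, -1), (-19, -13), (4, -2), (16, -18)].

Computing all pairwise distances among 6 points:

d((-7, -10), (18, -8)) = 25.0799
d((-7, -10), (19, -1)) = 27.5136
d((-7, -10), (-19, -13)) = 12.3693
d((-7, -10), (4, -2)) = 13.6015
d((-7, -10), (16, -18)) = 24.3516
d((18, -8), (19, -1)) = 7.0711 <-- minimum
d((18, -8), (-19, -13)) = 37.3363
d((18, -8), (4, -2)) = 15.2315
d((18, -8), (16, -18)) = 10.198
d((19, -1), (-19, -13)) = 39.8497
d((19, -1), (4, -2)) = 15.0333
d((19, -1), (16, -18)) = 17.2627
d((-19, -13), (4, -2)) = 25.4951
d((-19, -13), (16, -18)) = 35.3553
d((4, -2), (16, -18)) = 20.0

Closest pair: (18, -8) and (19, -1) with distance 7.0711

The closest pair is (18, -8) and (19, -1) with Euclidean distance 7.0711. For 6 points, brute-force pairwise comparison is shown above. For large n, the divide-and-conquer algorithm (sort by x, recurse on halves, check the dividing strip) achieves O(n log n).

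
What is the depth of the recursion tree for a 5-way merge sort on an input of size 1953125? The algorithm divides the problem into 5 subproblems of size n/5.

For divide and conquer with division factor 5:

Problem sizes at each level:
Level 0: 1953125
Level 1: 390625
Level 2: 78125
Level 3: 15625
Level 4: 3125
Level 5: 625
Level 6: 125
Level 7: 25
Level 8: 5
Level 9: 1

The root is level 0 and the size-1 base case is level 9 (the tree spans levels 0 through 9, i.e. 10 levels counting the root), so the depth is the number of divisions: log_5(1953125) = 9

The recursion tree depth is log_5(1953125) = 9. At each level, the problem size is divided by 5, so it takes 9 divisions to reduce to a base case of size 1. The algorithm makes 5 recursive calls at each level.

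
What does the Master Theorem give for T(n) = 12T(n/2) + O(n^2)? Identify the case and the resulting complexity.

Master Theorem for T(n) = 12T(n/2) + O(n^2):

a = 12, b = 2, c = 2
log_b(a) = log_2(12) = 3.5850

Case 1: c = 2 < log_2(12) = 3.5850
T(n) = O(n^(log_2 12))

For T(n) = 12T(n/2) + O(n^2): log_2(12) = 3.5850. This is Case 1 of the Master Theorem (c < log_b(a), work dominated by leaves), giving O(n^(log_2 12)).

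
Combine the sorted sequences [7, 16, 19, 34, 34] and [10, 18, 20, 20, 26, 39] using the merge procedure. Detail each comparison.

Merging process:

Compare 7 vs 10: take 7 from left. Merged: [7]
Compare 16 vs 10: take 10 from right. Merged: [7, 10]
Compare 16 vs 18: take 16 from left. Merged: [7, 10, 16]
Compare 19 vs 18: take 18 from right. Merged: [7, 10, 16, 18]
Compare 19 vs 20: take 19 from left. Merged: [7, 10, 16, 18, 19]
Compare 34 vs 20: take 20 from right. Merged: [7, 10, 16, 18, 19, 20]
Compare 34 vs 20: take 20 from right. Merged: [7, 10, 16, 18, 19, 20, 20]
Compare 34 vs 26: take 26 from right. Merged: [7, 10, 16, 18, 19, 20, 20, 26]
Compare 34 vs 39: take 34 from left. Merged: [7, 10, 16, 18, 19, 20, 20, 26, 34]
Compare 34 vs 39: take 34 from left. Merged: [7, 10, 16, 18, 19, 20, 20, 26, 34, 34]
Append remaining from right: [39]. Merged: [7, 10, 16, 18, 19, 20, 20, 26, 34, 34, 39]

Final merged array: [7, 10, 16, 18, 19, 20, 20, 26, 34, 34, 39]
Total comparisons: 10

The merged array is [7, 10, 16, 18, 19, 20, 20, 26, 34, 34, 39], requiring 10 comparisons. The merge step runs in O(n) time where n is the total number of elements.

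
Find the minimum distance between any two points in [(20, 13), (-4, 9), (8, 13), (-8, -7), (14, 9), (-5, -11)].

Computing all pairwise distances among 6 points:

d((20, 13), (-4, 9)) = 24.3311
d((20, 13), (8, 13)) = 12.0
d((20, 13), (-8, -7)) = 34.4093
d((20, 13), (14, 9)) = 7.2111
d((20, 13), (-5, -11)) = 34.6554
d((-4, 9), (8, 13)) = 12.6491
d((-4, 9), (-8, -7)) = 16.4924
d((-4, 9), (14, 9)) = 18.0
d((-4, 9), (-5, -11)) = 20.025
d((8, 13), (-8, -7)) = 25.6125
d((8, 13), (14, 9)) = 7.2111
d((8, 13), (-5, -11)) = 27.2947
d((-8, -7), (14, 9)) = 27.2029
d((-8, -7), (-5, -11)) = 5.0 <-- minimum
d((14, 9), (-5, -11)) = 27.5862

Closest pair: (-8, -7) and (-5, -11) with distance 5.0

The closest pair is (-8, -7) and (-5, -11) with Euclidean distance 5.0. For 6 points, brute-force pairwise comparison is shown above. For large n, the divide-and-conquer algorithm (sort by x, recurse on halves, check the dividing strip) achieves O(n log n).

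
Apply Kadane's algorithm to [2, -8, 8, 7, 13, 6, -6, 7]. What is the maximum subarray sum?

Using Kadane's algorithm on [2, -8, 8, 7, 13, 6, -6, 7]:

Scanning through the array:
Position 1 (value -8): max_ending_here = -6, max_so_far = 2
Position 2 (value 8): max_ending_here = 8, max_so_far = 8
Position 3 (value 7): max_ending_here = 15, max_so_far = 15
Position 4 (value 13): max_ending_here = 28, max_so_far = 28
Position 5 (value 6): max_ending_here = 34, max_so_far = 34
Position 6 (value -6): max_ending_here = 28, max_so_far = 34
Position 7 (value 7): max_ending_here = 35, max_so_far = 35

Maximum subarray: [8, 7, 13, 6, -6, 7]
Maximum sum: 35

The maximum subarray is [8, 7, 13, 6, -6, 7] with sum 35. This subarray runs from index 2 to index 7.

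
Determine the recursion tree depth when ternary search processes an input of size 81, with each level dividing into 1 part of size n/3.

For divide and conquer with division factor 3:

Problem sizes at each level:
Level 0: 81
Level 1: 27
Level 2: 9
Level 3: 3
Level 4: 1

The root is level 0 and the size-1 base case is level 4 (the tree spans levels 0 through 4, i.e. 5 levels counting the root), so the depth is the number of divisions: log_3(81) = 4

The recursion tree depth is log_3(81) = 4. At each level, the problem size is divided by 3, so it takes 4 divisions to reduce to a base case of size 1. The algorithm makes 1 recursive call at each level.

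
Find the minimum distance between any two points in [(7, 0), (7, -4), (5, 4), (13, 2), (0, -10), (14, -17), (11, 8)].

Computing all pairwise distances among 7 points:

d((7, 0), (7, -4)) = 4.0 <-- minimum
d((7, 0), (5, 4)) = 4.4721
d((7, 0), (13, 2)) = 6.3246
d((7, 0), (0, -10)) = 12.2066
d((7, 0), (14, -17)) = 18.3848
d((7, 0), (11, 8)) = 8.9443
d((7, -4), (5, 4)) = 8.2462
d((7, -4), (13, 2)) = 8.4853
d((7, -4), (0, -10)) = 9.2195
d((7, -4), (14, -17)) = 14.7648
d((7, -4), (11, 8)) = 12.6491
d((5, 4), (13, 2)) = 8.2462
d((5, 4), (0, -10)) = 14.8661
d((5, 4), (14, -17)) = 22.8473
d((5, 4), (11, 8)) = 7.2111
d((13, 2), (0, -10)) = 17.6918
d((13, 2), (14, -17)) = 19.0263
d((13, 2), (11, 8)) = 6.3246
d((0, -10), (14, -17)) = 15.6525
d((0, -10), (11, 8)) = 21.095
d((14, -17), (11, 8)) = 25.1794

Closest pair: (7, 0) and (7, -4) with distance 4.0

The closest pair is (7, 0) and (7, -4) with Euclidean distance 4.0. For 7 points, brute-force pairwise comparison is shown above. For large n, the divide-and-conquer algorithm (sort by x, recurse on halves, check the dividing strip) achieves O(n log n).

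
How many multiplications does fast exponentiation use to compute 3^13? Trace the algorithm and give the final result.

Computing 3^13 by squaring (build up from 3^1; each line after the first costs one multiplication):

3^1 = 3
3^2 = (3^1)^2 = 3^2 = 9
3^3 = 3 * 3^2 = 3 * 9 = 27
3^6 = (3^3)^2 = 27^2 = 729
3^12 = (3^6)^2 = 729^2 = 531441
3^13 = 3 * 3^12 = 3 * 531441 = 1594323

Result: 1594323
Multiplications needed: 5 (5 lines after 3^1)

3^13 = 1594323. Using exponentiation by squaring, this requires 5 multiplications. The key idea: if the exponent is even, square the half-power; if odd, multiply by the base once.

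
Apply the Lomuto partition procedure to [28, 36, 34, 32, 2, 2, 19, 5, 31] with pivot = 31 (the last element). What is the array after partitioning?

Lomuto partition with pivot = 31:

Initial array: [28, 36, 34, 32, 2, 2, 19, 5, 31]

arr[0]=28 <= 31: swap with position 0, array becomes [28, 36, 34, 32, 2, 2, 19, 5, 31]
arr[1]=36 > 31: no swap
arr[2]=34 > 31: no swap
arr[3]=32 > 31: no swap
arr[4]=2 <= 31: swap with position 1, array becomes [28, 2, 34, 32, 36, 2, 19, 5, 31]
arr[5]=2 <= 31: swap with position 2, array becomes [28, 2, 2, 32, 36, 34, 19, 5, 31]
arr[6]=19 <= 31: swap with position 3, array becomes [28, 2, 2, 19, 36, 34, 32, 5, 31]
arr[7]=5 <= 31: swap with position 4, array becomes [28, 2, 2, 19, 5, 34, 32, 36, 31]

Place pivot at position 5: [28, 2, 2, 19, 5, 31, 32, 36, 34]
Pivot position: 5

After partitioning with pivot 31, the array becomes [28, 2, 2, 19, 5, 31, 32, 36, 34]. The pivot is placed at index 5. All elements to the left of the pivot are <= 31, and all elements to the right are > 31.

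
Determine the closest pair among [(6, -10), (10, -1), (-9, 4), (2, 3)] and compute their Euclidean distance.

Computing all pairwise distances among 4 points:

d((6, -10), (10, -1)) = 9.8489
d((6, -10), (-9, 4)) = 20.5183
d((6, -10), (2, 3)) = 13.6015
d((10, -1), (-9, 4)) = 19.6469
d((10, -1), (2, 3)) = 8.9443 <-- minimum
d((-9, 4), (2, 3)) = 11.0454

Closest pair: (10, -1) and (2, 3) with distance 8.9443

The closest pair is (10, -1) and (2, 3) with Euclidean distance 8.9443. For 4 points, brute-force pairwise comparison is shown above. For large n, the divide-and-conquer algorithm (sort by x, recurse on halves, check the dividing strip) achieves O(n log n).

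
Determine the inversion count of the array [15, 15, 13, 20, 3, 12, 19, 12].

Finding inversions in [15, 15, 13, 20, 3, 12, 19, 12]:

(0, 2): arr[0]=15 > arr[2]=13
(0, 4): arr[0]=15 > arr[4]=3
(0, 5): arr[0]=15 > arr[5]=12
(0, 7): arr[0]=15 > arr[7]=12
(1, 2): arr[1]=15 > arr[2]=13
(1, 4): arr[1]=15 > arr[4]=3
(1, 5): arr[1]=15 > arr[5]=12
(1, 7): arr[1]=15 > arr[7]=12
(2, 4): arr[2]=13 > arr[4]=3
(2, 5): arr[2]=13 > arr[5]=12
(2, 7): arr[2]=13 > arr[7]=12
(3, 4): arr[3]=20 > arr[4]=3
(3, 5): arr[3]=20 > arr[5]=12
(3, 6): arr[3]=20 > arr[6]=19
(3, 7): arr[3]=20 > arr[7]=12
(6, 7): arr[6]=19 > arr[7]=12

Total inversions: 16

The array has 16 inversion(s): (0,2), (0,4), (0,5), (0,7), (1,2), (1,4), (1,5), (1,7), (2,4), (2,5), (2,7), (3,4), (3,5), (3,6), (3,7), (6,7). Each pair (i,j) satisfies i < j and arr[i] > arr[j].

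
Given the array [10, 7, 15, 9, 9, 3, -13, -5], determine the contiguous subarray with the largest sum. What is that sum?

Using Kadane's algorithm on [10, 7, 15, 9, 9, 3, -13, -5]:

Scanning through the array:
Position 1 (value 7): max_ending_here = 17, max_so_far = 17
Position 2 (value 15): max_ending_here = 32, max_so_far = 32
Position 3 (value 9): max_ending_here = 41, max_so_far = 41
Position 4 (value 9): max_ending_here = 50, max_so_far = 50
Position 5 (value 3): max_ending_here = 53, max_so_far = 53
Position 6 (value -13): max_ending_here = 40, max_so_far = 53
Position 7 (value -5): max_ending_here = 35, max_so_far = 53

Maximum subarray: [10, 7, 15, 9, 9, 3]
Maximum sum: 53

The maximum subarray is [10, 7, 15, 9, 9, 3] with sum 53. This subarray runs from index 0 to index 5.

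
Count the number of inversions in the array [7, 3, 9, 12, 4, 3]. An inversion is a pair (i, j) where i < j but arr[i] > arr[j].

Finding inversions in [7, 3, 9, 12, 4, 3]:

(0, 1): arr[0]=7 > arr[1]=3
(0, 4): arr[0]=7 > arr[4]=4
(0, 5): arr[0]=7 > arr[5]=3
(2, 4): arr[2]=9 > arr[4]=4
(2, 5): arr[2]=9 > arr[5]=3
(3, 4): arr[3]=12 > arr[4]=4
(3, 5): arr[3]=12 > arr[5]=3
(4, 5): arr[4]=4 > arr[5]=3

Total inversions: 8

The array has 8 inversion(s): (0,1), (0,4), (0,5), (2,4), (2,5), (3,4), (3,5), (4,5). Each pair (i,j) satisfies i < j and arr[i] > arr[j].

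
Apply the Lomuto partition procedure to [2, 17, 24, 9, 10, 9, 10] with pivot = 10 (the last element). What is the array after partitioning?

Lomuto partition with pivot = 10:

Initial array: [2, 17, 24, 9, 10, 9, 10]

arr[0]=2 <= 10: swap with position 0, array becomes [2, 17, 24, 9, 10, 9, 10]
arr[1]=17 > 10: no swap
arr[2]=24 > 10: no swap
arr[3]=9 <= 10: swap with position 1, array becomes [2, 9, 24, 17, 10, 9, 10]
arr[4]=10 <= 10: swap with position 2, array becomes [2, 9, 10, 17, 24, 9, 10]
arr[5]=9 <= 10: swap with position 3, array becomes [2, 9, 10, 9, 24, 17, 10]

Place pivot at position 4: [2, 9, 10, 9, 10, 17, 24]
Pivot position: 4

After partitioning with pivot 10, the array becomes [2, 9, 10, 9, 10, 17, 24]. The pivot is placed at index 4. All elements to the left of the pivot are <= 10, and all elements to the right are > 10.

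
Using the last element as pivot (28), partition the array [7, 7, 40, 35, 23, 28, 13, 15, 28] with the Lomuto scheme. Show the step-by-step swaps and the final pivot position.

Lomuto partition with pivot = 28:

Initial array: [7, 7, 40, 35, 23, 28, 13, 15, 28]

arr[0]=7 <= 28: swap with position 0, array becomes [7, 7, 40, 35, 23, 28, 13, 15, 28]
arr[1]=7 <= 28: swap with position 1, array becomes [7, 7, 40, 35, 23, 28, 13, 15, 28]
arr[2]=40 > 28: no swap
arr[3]=35 > 28: no swap
arr[4]=23 <= 28: swap with position 2, array becomes [7, 7, 23, 35, 40, 28, 13, 15, 28]
arr[5]=28 <= 28: swap with position 3, array becomes [7, 7, 23, 28, 40, 35, 13, 15, 28]
arr[6]=13 <= 28: swap with position 4, array becomes [7, 7, 23, 28, 13, 35, 40, 15, 28]
arr[7]=15 <= 28: swap with position 5, array becomes [7, 7, 23, 28, 13, 15, 40, 35, 28]

Place pivot at position 6: [7, 7, 23, 28, 13, 15, 28, 35, 40]
Pivot position: 6

After partitioning with pivot 28, the array becomes [7, 7, 23, 28, 13, 15, 28, 35, 40]. The pivot is placed at index 6. All elements to the left of the pivot are <= 28, and all elements to the right are > 28.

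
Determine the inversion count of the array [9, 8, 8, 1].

Finding inversions in [9, 8, 8, 1]:

(0, 1): arr[0]=9 > arr[1]=8
(0, 2): arr[0]=9 > arr[2]=8
(0, 3): arr[0]=9 > arr[3]=1
(1, 3): arr[1]=8 > arr[3]=1
(2, 3): arr[2]=8 > arr[3]=1

Total inversions: 5

The array has 5 inversion(s): (0,1), (0,2), (0,3), (1,3), (2,3). Each pair (i,j) satisfies i < j and arr[i] > arr[j].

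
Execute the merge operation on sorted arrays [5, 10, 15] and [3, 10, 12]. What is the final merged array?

Merging process:

Compare 5 vs 3: take 3 from right. Merged: [3]
Compare 5 vs 10: take 5 from left. Merged: [3, 5]
Compare 10 vs 10: take 10 from left. Merged: [3, 5, 10]
Compare 15 vs 10: take 10 from right. Merged: [3, 5, 10, 10]
Compare 15 vs 12: take 12 from right. Merged: [3, 5, 10, 10, 12]
Append remaining from left: [15]. Merged: [3, 5, 10, 10, 12, 15]

Final merged array: [3, 5, 10, 10, 12, 15]
Total comparisons: 5

The merged array is [3, 5, 10, 10, 12, 15], requiring 5 comparisons. The merge step runs in O(n) time where n is the total number of elements.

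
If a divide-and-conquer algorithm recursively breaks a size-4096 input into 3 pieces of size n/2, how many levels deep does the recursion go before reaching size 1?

For divide and conquer with division factor 2:

Problem sizes at each level:
Level 0: 4096
Level 1: 2048
Level 2: 1024
Level 3: 512
Level 4: 256
Level 5: 128
Level 6: 64
Level 7: 32
Level 8: 16
Level 9: 8
Level 10: 4
Level 11: 2
Level 12: 1

The root is level 0 and the size-1 base case is level 12 (the tree spans levels 0 through 12, i.e. 13 levels counting the root), so the depth is the number of divisions: log_2(4096) = 12

The recursion tree depth is log_2(4096) = 12. At each level, the problem size is divided by 2, so it takes 12 divisions to reduce to a base case of size 1. The algorithm makes 3 recursive calls at each level.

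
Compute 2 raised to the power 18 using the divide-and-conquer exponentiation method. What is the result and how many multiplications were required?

Computing 2^18 by squaring (build up from 2^1; each line after the first costs one multiplication):

2^1 = 2
2^2 = (2^1)^2 = 2^2 = 4
2^4 = (2^2)^2 = 4^2 = 16
2^8 = (2^4)^2 = 16^2 = 256
2^9 = 2 * 2^8 = 2 * 256 = 512
2^18 = (2^9)^2 = 512^2 = 262144

Result: 262144
Multiplications needed: 5 (5 lines after 2^1)

2^18 = 262144. Using exponentiation by squaring, this requires 5 multiplications. The key idea: if the exponent is even, square the half-power; if odd, multiply by the base once.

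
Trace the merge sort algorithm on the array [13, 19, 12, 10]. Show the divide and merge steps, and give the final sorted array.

Merge sort trace:

Split: [13, 19, 12, 10] -> [13, 19] and [12, 10]
  Split: [13, 19] -> [13] and [19]
  Merge: [13] + [19] -> [13, 19]
  Split: [12, 10] -> [12] and [10]
  Merge: [12] + [10] -> [10, 12]
Merge: [13, 19] + [10, 12] -> [10, 12, 13, 19]

Final sorted array: [10, 12, 13, 19]

The merge sort proceeds by recursively splitting the array and merging sorted halves.
After all merges, the sorted array is [10, 12, 13, 19].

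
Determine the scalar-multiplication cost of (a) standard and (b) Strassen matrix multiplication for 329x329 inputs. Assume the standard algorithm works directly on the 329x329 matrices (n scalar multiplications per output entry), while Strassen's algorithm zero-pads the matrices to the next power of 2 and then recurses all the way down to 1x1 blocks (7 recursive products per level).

Matrix multiplication for 329x329 matrices:

Strassen's algorithm requires power-of-2 dimensions. Pad 329x329 to 512x512 (next power of 2).

Standard algorithm: 329^3 = 35611289 multiplications
Strassen's algorithm: 7^(log2(512)) = 7^9 = 40353607 multiplications
Difference: 35611289 - 40353607 = -4742318 (Strassen uses MORE here due to padding overhead — for small or just-over-power-of-2 n, padding can outweigh the per-level savings)

Standard: 35611289 multiplications (329^3). Strassen: 40353607 multiplications (7^9, after padding to 512x512). Strassen reduces 8 recursive multiplications to 7 at each level.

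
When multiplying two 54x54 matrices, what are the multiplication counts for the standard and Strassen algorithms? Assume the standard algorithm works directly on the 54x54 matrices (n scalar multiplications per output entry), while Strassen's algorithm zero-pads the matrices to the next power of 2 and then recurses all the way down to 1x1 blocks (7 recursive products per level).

Matrix multiplication for 54x54 matrices:

Strassen's algorithm requires power-of-2 dimensions. Pad 54x54 to 64x64 (next power of 2).

Standard algorithm: 54^3 = 157464 multiplications
Strassen's algorithm: 7^(log2(64)) = 7^6 = 117649 multiplications
Savings: 157464 - 117649 = 39815 multiplications

Standard: 157464 multiplications (54^3). Strassen: 117649 multiplications (7^6, after padding to 64x64). Strassen reduces 8 recursive multiplications to 7 at each level.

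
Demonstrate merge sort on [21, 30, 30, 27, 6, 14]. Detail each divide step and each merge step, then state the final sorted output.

Merge sort trace:

Split: [21, 30, 30, 27, 6, 14] -> [21, 30, 30] and [27, 6, 14]
  Split: [21, 30, 30] -> [21] and [30, 30]
    Split: [30, 30] -> [30] and [30]
    Merge: [30] + [30] -> [30, 30]
  Merge: [21] + [30, 30] -> [21, 30, 30]
  Split: [27, 6, 14] -> [27] and [6, 14]
    Split: [6, 14] -> [6] and [14]
    Merge: [6] + [14] -> [6, 14]
  Merge: [27] + [6, 14] -> [6, 14, 27]
Merge: [21, 30, 30] + [6, 14, 27] -> [6, 14, 21, 27, 30, 30]

Final sorted array: [6, 14, 21, 27, 30, 30]

The merge sort proceeds by recursively splitting the array and merging sorted halves.
After all merges, the sorted array is [6, 14, 21, 27, 30, 30].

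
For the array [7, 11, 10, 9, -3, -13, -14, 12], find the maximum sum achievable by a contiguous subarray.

Using Kadane's algorithm on [7, 11, 10, 9, -3, -13, -14, 12]:

Scanning through the array:
Position 1 (value 11): max_ending_here = 18, max_so_far = 18
Position 2 (value 10): max_ending_here = 28, max_so_far = 28
Position 3 (value 9): max_ending_here = 37, max_so_far = 37
Position 4 (value -3): max_ending_here = 34, max_so_far = 37
Position 5 (value -13): max_ending_here = 21, max_so_far = 37
Position 6 (value -14): max_ending_here = 7, max_so_far = 37
Position 7 (value 12): max_ending_here = 19, max_so_far = 37

Maximum subarray: [7, 11, 10, 9]
Maximum sum: 37

The maximum subarray is [7, 11, 10, 9] with sum 37. This subarray runs from index 0 to index 3.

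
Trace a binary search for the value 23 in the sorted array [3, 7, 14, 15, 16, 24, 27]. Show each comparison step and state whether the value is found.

Binary search for 23 in [3, 7, 14, 15, 16, 24, 27]:

lo=0, hi=6, mid=3, arr[mid]=15 -> 15 < 23, search right half
lo=4, hi=6, mid=5, arr[mid]=24 -> 24 > 23, search left half
lo=4, hi=4, mid=4, arr[mid]=16 -> 16 < 23, search right half
lo=5 > hi=4, target 23 not found

Binary search determines that 23 is not in the array after 3 comparisons. The search space was exhausted without finding the target.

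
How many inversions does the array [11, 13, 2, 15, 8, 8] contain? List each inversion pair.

Finding inversions in [11, 13, 2, 15, 8, 8]:

(0, 2): arr[0]=11 > arr[2]=2
(0, 4): arr[0]=11 > arr[4]=8
(0, 5): arr[0]=11 > arr[5]=8
(1, 2): arr[1]=13 > arr[2]=2
(1, 4): arr[1]=13 > arr[4]=8
(1, 5): arr[1]=13 > arr[5]=8
(3, 4): arr[3]=15 > arr[4]=8
(3, 5): arr[3]=15 > arr[5]=8

Total inversions: 8

The array has 8 inversion(s): (0,2), (0,4), (0,5), (1,2), (1,4), (1,5), (3,4), (3,5). Each pair (i,j) satisfies i < j and arr[i] > arr[j].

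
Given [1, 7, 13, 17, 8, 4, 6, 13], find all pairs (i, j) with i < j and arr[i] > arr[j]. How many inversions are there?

Finding inversions in [1, 7, 13, 17, 8, 4, 6, 13]:

(1, 5): arr[1]=7 > arr[5]=4
(1, 6): arr[1]=7 > arr[6]=6
(2, 4): arr[2]=13 > arr[4]=8
(2, 5): arr[2]=13 > arr[5]=4
(2, 6): arr[2]=13 > arr[6]=6
(3, 4): arr[3]=17 > arr[4]=8
(3, 5): arr[3]=17 > arr[5]=4
(3, 6): arr[3]=17 > arr[6]=6
(3, 7): arr[3]=17 > arr[7]=13
(4, 5): arr[4]=8 > arr[5]=4
(4, 6): arr[4]=8 > arr[6]=6

Total inversions: 11

The array has 11 inversion(s): (1,5), (1,6), (2,4), (2,5), (2,6), (3,4), (3,5), (3,6), (3,7), (4,5), (4,6). Each pair (i,j) satisfies i < j and arr[i] > arr[j].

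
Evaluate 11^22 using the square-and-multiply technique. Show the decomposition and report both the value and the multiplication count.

Computing 11^22 by squaring (build up from 11^1; each line after the first costs one multiplication):

11^1 = 11
11^2 = (11^1)^2 = 11^2 = 121
11^4 = (11^2)^2 = 121^2 = 14641
11^5 = 11 * 11^4 = 11 * 14641 = 161051
11^10 = (11^5)^2 = 161051^2 = 25937424601
11^11 = 11 * 11^10 = 11 * 25937424601 = 285311670611
11^22 = (11^11)^2 = 285311670611^2 = 81402749386839761113321

Result: 81402749386839761113321
Multiplications needed: 6 (6 lines after 11^1)

11^22 = 81402749386839761113321. Using exponentiation by squaring, this requires 6 multiplications. The key idea: if the exponent is even, square the half-power; if odd, multiply by the base once.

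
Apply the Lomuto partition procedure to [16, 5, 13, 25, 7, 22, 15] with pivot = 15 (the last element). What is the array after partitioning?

Lomuto partition with pivot = 15:

Initial array: [16, 5, 13, 25, 7, 22, 15]

arr[0]=16 > 15: no swap
arr[1]=5 <= 15: swap with position 0, array becomes [5, 16, 13, 25, 7, 22, 15]
arr[2]=13 <= 15: swap with position 1, array becomes [5, 13, 16, 25, 7, 22, 15]
arr[3]=25 > 15: no swap
arr[4]=7 <= 15: swap with position 2, array becomes [5, 13, 7, 25, 16, 22, 15]
arr[5]=22 > 15: no swap

Place pivot at position 3: [5, 13, 7, 15, 16, 22, 25]
Pivot position: 3

After partitioning with pivot 15, the array becomes [5, 13, 7, 15, 16, 22, 25]. The pivot is placed at index 3. All elements to the left of the pivot are <= 15, and all elements to the right are > 15.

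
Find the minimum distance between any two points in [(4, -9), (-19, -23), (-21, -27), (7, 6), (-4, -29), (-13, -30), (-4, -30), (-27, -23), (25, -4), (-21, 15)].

Computing all pairwise distances among 10 points:

d((4, -9), (-19, -23)) = 26.9258
d((4, -9), (-21, -27)) = 30.8058
d((4, -9), (7, 6)) = 15.2971
d((4, -9), (-4, -29)) = 21.5407
d((4, -9), (-13, -30)) = 27.0185
d((4, -9), (-4, -30)) = 22.4722
d((4, -9), (-27, -23)) = 34.0147
d((4, -9), (25, -4)) = 21.587
d((4, -9), (-21, 15)) = 34.6554
d((-19, -23), (-21, -27)) = 4.4721
d((-19, -23), (7, 6)) = 38.9487
d((-19, -23), (-4, -29)) = 16.1555
d((-19, -23), (-13, -30)) = 9.2195
d((-19, -23), (-4, -30)) = 16.5529
d((-19, -23), (-27, -23)) = 8.0
d((-19, -23), (25, -4)) = 47.927
d((-19, -23), (-21, 15)) = 38.0526
d((-21, -27), (7, 6)) = 43.2782
d((-21, -27), (-4, -29)) = 17.1172
d((-21, -27), (-13, -30)) = 8.544
d((-21, -27), (-4, -30)) = 17.2627
d((-21, -27), (-27, -23)) = 7.2111
d((-21, -27), (25, -4)) = 51.4296
d((-21, -27), (-21, 15)) = 42.0
d((7, 6), (-4, -29)) = 36.6879
d((7, 6), (-13, -30)) = 41.1825
d((7, 6), (-4, -30)) = 37.6431
d((7, 6), (-27, -23)) = 44.6878
d((7, 6), (25, -4)) = 20.5913
d((7, 6), (-21, 15)) = 29.4109
d((-4, -29), (-13, -30)) = 9.0554
d((-4, -29), (-4, -30)) = 1.0 <-- minimum
d((-4, -29), (-27, -23)) = 23.7697
d((-4, -29), (25, -4)) = 38.2884
d((-4, -29), (-21, 15)) = 47.1699
d((-13, -30), (-4, -30)) = 9.0
d((-13, -30), (-27, -23)) = 15.6525
d((-13, -30), (25, -4)) = 46.0435
d((-13, -30), (-21, 15)) = 45.7056
d((-4, -30), (-27, -23)) = 24.0416
d((-4, -30), (25, -4)) = 38.9487
d((-4, -30), (-21, 15)) = 48.1041
d((-27, -23), (25, -4)) = 55.3624
d((-27, -23), (-21, 15)) = 38.4708
d((25, -4), (-21, 15)) = 49.7695

Closest pair: (-4, -29) and (-4, -30) with distance 1.0

The closest pair is (-4, -29) and (-4, -30) with Euclidean distance 1.0. For 10 points, brute-force pairwise comparison is shown above. For large n, the divide-and-conquer algorithm (sort by x, recurse on halves, check the dividing strip) achieves O(n log n).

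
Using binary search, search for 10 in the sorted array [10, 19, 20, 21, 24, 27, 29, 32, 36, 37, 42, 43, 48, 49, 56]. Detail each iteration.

Binary search for 10 in [10, 19, 20, 21, 24, 27, 29, 32, 36, 37, 42, 43, 48, 49, 56]:

lo=0, hi=14, mid=7, arr[mid]=32 -> 32 > 10, search left half
lo=0, hi=6, mid=3, arr[mid]=21 -> 21 > 10, search left half
lo=0, hi=2, mid=1, arr[mid]=19 -> 19 > 10, search left half
lo=0, hi=0, mid=0, arr[mid]=10 -> Found target at index 0!

Binary search finds 10 at index 0 after 4 comparisons. The search repeatedly halves the search space by comparing with the middle element.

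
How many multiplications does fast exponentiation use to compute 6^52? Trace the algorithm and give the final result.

Computing 6^52 by squaring (build up from 6^1; each line after the first costs one multiplication):

6^1 = 6
6^2 = (6^1)^2 = 6^2 = 36
6^3 = 6 * 6^2 = 6 * 36 = 216
6^6 = (6^3)^2 = 216^2 = 46656
6^12 = (6^6)^2 = 46656^2 = 2176782336
6^13 = 6 * 6^12 = 6 * 2176782336 = 13060694016
6^26 = (6^13)^2 = 13060694016^2 = 170581728179578208256
6^52 = (6^26)^2 = 170581728179578208256^2 = 29098125988731506183153025616435306561536

Result: 29098125988731506183153025616435306561536
Multiplications needed: 7 (7 lines after 6^1)

6^52 = 29098125988731506183153025616435306561536. Using exponentiation by squaring, this requires 7 multiplications. The key idea: if the exponent is even, square the half-power; if odd, multiply by the base once.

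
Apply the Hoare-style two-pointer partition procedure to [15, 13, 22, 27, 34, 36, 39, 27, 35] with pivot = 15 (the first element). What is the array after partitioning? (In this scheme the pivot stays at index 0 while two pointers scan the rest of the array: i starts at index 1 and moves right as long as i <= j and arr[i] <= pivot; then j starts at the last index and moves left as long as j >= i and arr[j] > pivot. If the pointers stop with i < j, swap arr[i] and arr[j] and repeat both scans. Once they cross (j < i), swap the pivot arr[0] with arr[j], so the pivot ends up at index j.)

Hoare-style two-pointer partition with pivot = 15:

Initial array: [15, 13, 22, 27, 34, 36, 39, 27, 35]

Pointers start at i = 1, j = 8.
i ends at 2, j ends at 1: the pointers have crossed (j < i), so scanning stops.

Swap pivot arr[0] with arr[1] to place pivot at position 1: [13, 15, 22, 27, 34, 36, 39, 27, 35]
Pivot position: 1

After partitioning with pivot 15, the array becomes [13, 15, 22, 27, 34, 36, 39, 27, 35]. The pivot is placed at index 1. All elements to the left of the pivot are <= 15, and all elements to the right are > 15.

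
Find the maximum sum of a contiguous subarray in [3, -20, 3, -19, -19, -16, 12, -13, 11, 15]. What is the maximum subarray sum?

Using Kadane's algorithm on [3, -20, 3, -19, -19, -16, 12, -13, 11, 15]:

Scanning through the array:
Position 1 (value -20): max_ending_here = -17, max_so_far = 3
Position 2 (value 3): max_ending_here = 3, max_so_far = 3
Position 3 (value -19): max_ending_here = -16, max_so_far = 3
Position 4 (value -19): max_ending_here = -19, max_so_far = 3
Position 5 (value -16): max_ending_here = -16, max_so_far = 3
Position 6 (value 12): max_ending_here = 12, max_so_far = 12
Position 7 (value -13): max_ending_here = -1, max_so_far = 12
Position 8 (value 11): max_ending_here = 11, max_so_far = 12
Position 9 (value 15): max_ending_here = 26, max_so_far = 26

Maximum subarray: [11, 15]
Maximum sum: 26

The maximum subarray is [11, 15] with sum 26. This subarray runs from index 8 to index 9.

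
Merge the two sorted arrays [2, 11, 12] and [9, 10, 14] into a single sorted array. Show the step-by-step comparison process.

Merging process:

Compare 2 vs 9: take 2 from left. Merged: [2]
Compare 11 vs 9: take 9 from right. Merged: [2, 9]
Compare 11 vs 10: take 10 from right. Merged: [2, 9, 10]
Compare 11 vs 14: take 11 from left. Merged: [2, 9, 10, 11]
Compare 12 vs 14: take 12 from left. Merged: [2, 9, 10, 11, 12]
Append remaining from right: [14]. Merged: [2, 9, 10, 11, 12, 14]

Final merged array: [2, 9, 10, 11, 12, 14]
Total comparisons: 5

The merged array is [2, 9, 10, 11, 12, 14], requiring 5 comparisons. The merge step runs in O(n) time where n is the total number of elements.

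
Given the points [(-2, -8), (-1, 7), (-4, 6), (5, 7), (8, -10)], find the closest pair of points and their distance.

Computing all pairwise distances among 5 points:

d((-2, -8), (-1, 7)) = 15.0333
d((-2, -8), (-4, 6)) = 14.1421
d((-2, -8), (5, 7)) = 16.5529
d((-2, -8), (8, -10)) = 10.198
d((-1, 7), (-4, 6)) = 3.1623 <-- minimum
d((-1, 7), (5, 7)) = 6.0
d((-1, 7), (8, -10)) = 19.2354
d((-4, 6), (5, 7)) = 9.0554
d((-4, 6), (8, -10)) = 20.0
d((5, 7), (8, -10)) = 17.2627

Closest pair: (-1, 7) and (-4, 6) with distance 3.1623

The closest pair is (-1, 7) and (-4, 6) with Euclidean distance 3.1623. For 5 points, brute-force pairwise comparison is shown above. For large n, the divide-and-conquer algorithm (sort by x, recurse on halves, check the dividing strip) achieves O(n log n).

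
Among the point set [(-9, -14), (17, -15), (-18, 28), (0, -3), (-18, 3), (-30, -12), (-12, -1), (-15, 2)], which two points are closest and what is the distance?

Computing all pairwise distances among 8 points:

d((-9, -14), (17, -15)) = 26.0192
d((-9, -14), (-18, 28)) = 42.9535
d((-9, -14), (0, -3)) = 14.2127
d((-9, -14), (-18, 3)) = 19.2354
d((-9, -14), (-30, -12)) = 21.095
d((-9, -14), (-12, -1)) = 13.3417
d((-9, -14), (-15, 2)) = 17.088
d((17, -15), (-18, 28)) = 55.4437
d((17, -15), (0, -3)) = 20.8087
d((17, -15), (-18, 3)) = 39.3573
d((17, -15), (-30, -12)) = 47.0956
d((17, -15), (-12, -1)) = 32.2025
d((17, -15), (-15, 2)) = 36.2353
d((-18, 28), (0, -3)) = 35.8469
d((-18, 28), (-18, 3)) = 25.0
d((-18, 28), (-30, -12)) = 41.7612
d((-18, 28), (-12, -1)) = 29.6142
d((-18, 28), (-15, 2)) = 26.1725
d((0, -3), (-18, 3)) = 18.9737
d((0, -3), (-30, -12)) = 31.3209
d((0, -3), (-12, -1)) = 12.1655
d((0, -3), (-15, 2)) = 15.8114
d((-18, 3), (-30, -12)) = 19.2094
d((-18, 3), (-12, -1)) = 7.2111
d((-18, 3), (-15, 2)) = 3.1623 <-- minimum
d((-30, -12), (-12, -1)) = 21.095
d((-30, -12), (-15, 2)) = 20.5183
d((-12, -1), (-15, 2)) = 4.2426

Closest pair: (-18, 3) and (-15, 2) with distance 3.1623

The closest pair is (-18, 3) and (-15, 2) with Euclidean distance 3.1623. For 8 points, brute-force pairwise comparison is shown above. For large n, the divide-and-conquer algorithm (sort by x, recurse on halves, check the dividing strip) achieves O(n log n).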